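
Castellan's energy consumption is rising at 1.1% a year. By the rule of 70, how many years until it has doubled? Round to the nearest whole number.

At 1.1%, doubling takes about 70/1.1 = 63.64 years.

roughly 64 years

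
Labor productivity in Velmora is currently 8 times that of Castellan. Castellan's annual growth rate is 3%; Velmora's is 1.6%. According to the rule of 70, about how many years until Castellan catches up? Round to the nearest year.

Castellan gains on Velmora at 3% − 1.6% = 1.4 points a year.
At that relative rate the gap halves every 70/1.4 ≈ 50.00 years.
An 8 times gap closes after 3 halvings: 3 × 50.00 ≈ 150 years.

approximately 150 years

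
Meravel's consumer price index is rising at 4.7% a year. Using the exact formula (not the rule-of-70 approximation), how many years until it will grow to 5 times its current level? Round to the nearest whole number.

t = ln(5) / ln(1 + 0.047) = 1.6094 / 0.045929 ≈ 35.04.
≈ 35 years.

35 years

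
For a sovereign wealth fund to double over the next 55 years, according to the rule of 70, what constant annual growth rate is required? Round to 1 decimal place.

70 / 55 ≈ 1.27, so about 1.3% a year.

1.3% a year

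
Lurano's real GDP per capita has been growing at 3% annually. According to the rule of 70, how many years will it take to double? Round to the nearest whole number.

≈ 23 years

70/3 ≈ 23.33, so it doubles roughly every 23 years.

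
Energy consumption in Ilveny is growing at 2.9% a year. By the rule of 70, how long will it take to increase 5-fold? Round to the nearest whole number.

One doubling takes 70/2.9 = 24.14 years.
5× is log₂ 5 ≈ 2.32 doublings, so ≈ 2.32 × 24.14 = 56 years.

around 56 years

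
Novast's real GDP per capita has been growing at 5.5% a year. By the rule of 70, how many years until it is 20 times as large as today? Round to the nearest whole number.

about 55 years

Doubling time ≈ 70/5.5 = 12.73 years.
20× is log₂ 20 ≈ 4.32 doublings, so ≈ 4.32 × 12.73 = 55 years.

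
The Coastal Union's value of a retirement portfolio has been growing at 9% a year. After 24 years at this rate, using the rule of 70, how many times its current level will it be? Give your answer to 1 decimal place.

Doubles every ≈ 7.78 years (70/9).
24 years is 3.08 doublings; 2^3.08 ≈ 8.5×.

around 8.5 times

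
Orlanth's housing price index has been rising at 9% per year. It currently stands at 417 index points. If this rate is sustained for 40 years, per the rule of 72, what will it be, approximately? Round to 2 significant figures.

13000 index points

It doubles every 72/9 ≈ 8.00 years, so 40 years is 5.00 doublings.
2^5.00 ≈ 32.00; 417 × 32.00 ≈ 13000 index points.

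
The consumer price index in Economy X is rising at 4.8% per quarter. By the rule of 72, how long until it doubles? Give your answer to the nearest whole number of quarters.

around 15 quarters

Doubling time ≈ 72 / 4.8 = 15.00 quarters.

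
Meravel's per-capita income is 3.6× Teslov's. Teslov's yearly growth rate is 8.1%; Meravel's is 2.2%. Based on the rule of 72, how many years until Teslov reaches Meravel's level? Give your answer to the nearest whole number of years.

about 23 years

The growth-rate gap is 8.1% − 2.2% = 5.9 percentage points.
So the ratio between them halves every 72/5.9 ≈ 12.20 years.
A 3.6× gap takes log₂(3.6) ≈ 1.85 halvings to close: 1.85 × 12.20 ≈ 23 years.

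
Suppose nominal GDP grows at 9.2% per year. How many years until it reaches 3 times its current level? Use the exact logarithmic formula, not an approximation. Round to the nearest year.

12 years

t = ln(3) / ln(1 + 0.092) = 1.0986 / 0.088011 ≈ 12.48.
≈ 12 years.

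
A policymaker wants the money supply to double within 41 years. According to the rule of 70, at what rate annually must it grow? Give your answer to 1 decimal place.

70 / 41 ≈ 1.71, so about 1.7% annually.

1.7% annually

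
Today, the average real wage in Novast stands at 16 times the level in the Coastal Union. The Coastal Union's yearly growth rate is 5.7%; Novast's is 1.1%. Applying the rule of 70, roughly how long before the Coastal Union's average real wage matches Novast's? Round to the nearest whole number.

around 61 years

the Coastal Union gains on Novast at 5.7% − 1.1% = 4.6 points a year.
At that relative rate the gap halves every 70/4.6 ≈ 15.22 years.
A 16 times gap closes after 4 halvings: 4 × 15.22 ≈ 61 years.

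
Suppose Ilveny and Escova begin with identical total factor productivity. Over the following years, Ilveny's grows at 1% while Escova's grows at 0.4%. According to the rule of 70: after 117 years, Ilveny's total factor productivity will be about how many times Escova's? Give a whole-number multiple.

2 times

Rate gap = 1% − 0.4% = 0.6 points.
The ratio doubles every 70/0.6 ≈ 116.67 years.
117/116.67 ≈ 1.00 doublings → ratio ≈ 2^1.00 ≈ 2.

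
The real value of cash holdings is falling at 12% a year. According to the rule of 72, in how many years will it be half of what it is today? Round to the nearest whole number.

about 6 years

Falling at 12%, it halves about every 72/12 = 6.00 years.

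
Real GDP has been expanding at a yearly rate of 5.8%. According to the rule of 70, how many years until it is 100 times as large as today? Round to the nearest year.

≈ 80 years

One doubling takes 70/5.8 = 12.07 years.
Reaching 100× takes log₂(100) ≈ 6.64 doublings.
6.64 × 12.07 ≈ 80 years.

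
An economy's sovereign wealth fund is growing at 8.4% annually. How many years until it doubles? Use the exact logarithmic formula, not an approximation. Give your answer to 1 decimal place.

8.6 years

t = ln(2) / ln(1 + 0.084) = 0.6931 / 0.080658 ≈ 8.59.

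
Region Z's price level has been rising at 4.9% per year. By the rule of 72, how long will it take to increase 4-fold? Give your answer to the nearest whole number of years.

Doubling time ≈ 72/4.9 = 14.69 years.
4× is 2 doublings, so 2 × 14.69 ≈ 29 years.

around 29 years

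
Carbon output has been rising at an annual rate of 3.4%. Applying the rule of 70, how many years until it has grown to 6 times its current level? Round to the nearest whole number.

One doubling takes 70/3.4 = 20.59 years.
6× is log₂ 6 ≈ 2.58 doublings, so ≈ 2.58 × 20.59 = 53 years.

roughly 53 years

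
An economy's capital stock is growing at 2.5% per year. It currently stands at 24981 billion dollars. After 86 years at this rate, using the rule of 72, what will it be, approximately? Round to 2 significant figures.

around 200000 billion dollars

Doubling time ≈ 72/2.5 = 28.80 years.
86 years is 86/28.80 ≈ 2.99 doublings, a factor of 2^2.99 ≈ 7.94.
24981 × 7.94 ≈ 200000 billion dollars.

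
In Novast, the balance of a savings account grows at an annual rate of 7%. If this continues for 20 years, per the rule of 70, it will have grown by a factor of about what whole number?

Doubling time ≈ 70/7 = 10.00 years.
20/10.00 ≈ 2 doublings, so about 2^2 = 4×.

around 4 times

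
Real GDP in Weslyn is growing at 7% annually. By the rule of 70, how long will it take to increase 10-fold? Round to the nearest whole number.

33 years

Doubling time ≈ 70/7 = 10.00 years.
Reaching 10× takes log₂(10) ≈ 3.32 doublings.
3.32 × 10.00 ≈ 33 years.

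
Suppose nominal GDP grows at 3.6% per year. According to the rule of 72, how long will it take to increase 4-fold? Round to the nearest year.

Doubling time ≈ 72/3.6 = 20.00 years.
4× is 2 doublings, so 2 × 20.00 ≈ 40 years.

about 40 years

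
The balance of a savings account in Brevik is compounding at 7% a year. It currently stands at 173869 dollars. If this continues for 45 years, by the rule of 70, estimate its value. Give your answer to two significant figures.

It doubles every 70/7 ≈ 10.00 years, so 45 years is 4.50 doublings.
2^4.50 ≈ 22.63; 173869 × 22.63 ≈ 3900000 dollars.

roughly 3900000 dollars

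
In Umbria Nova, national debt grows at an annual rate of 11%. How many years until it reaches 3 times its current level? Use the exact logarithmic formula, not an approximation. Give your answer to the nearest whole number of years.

t = ln(3) / ln(1 + 0.11) = 1.0986 / 0.104360 ≈ 10.53.
≈ 11 years.

11 years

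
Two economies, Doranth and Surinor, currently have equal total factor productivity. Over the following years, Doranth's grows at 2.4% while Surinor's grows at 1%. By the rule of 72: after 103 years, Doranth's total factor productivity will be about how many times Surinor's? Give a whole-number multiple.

≈ 4 times

Doranth pulls ahead at 1.4 pp per year, so the ratio doubles every 72/1.4 ≈ 51.43 years.
In 103 years that's 2.00 doublings: 2^2.00 ≈ 4.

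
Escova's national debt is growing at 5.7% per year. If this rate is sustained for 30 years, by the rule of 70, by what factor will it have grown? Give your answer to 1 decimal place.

Doubling time ≈ 70/5.7 = 12.28 years.
30 years / 12.28 ≈ 2.44 doublings → factor 2^2.44 ≈ 5.4.

roughly 5.4 times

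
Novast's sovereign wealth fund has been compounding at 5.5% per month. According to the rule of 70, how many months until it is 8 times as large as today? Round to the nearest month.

approximately 38 months

Doubling time ≈ 70/5.5 = 12.73 months.
8× is 3 doublings, so 3 × 12.73 ≈ 38 months.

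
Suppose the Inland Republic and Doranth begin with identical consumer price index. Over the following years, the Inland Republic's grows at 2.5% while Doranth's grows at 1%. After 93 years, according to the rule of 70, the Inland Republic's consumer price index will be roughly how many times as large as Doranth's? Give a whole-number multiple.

the Inland Republic pulls ahead at 1.5 pp per year, so the ratio doubles every 70/1.5 ≈ 46.67 years.
In 93 years that's 1.99 doublings: 2^1.99 ≈ 4.

approximately 4 times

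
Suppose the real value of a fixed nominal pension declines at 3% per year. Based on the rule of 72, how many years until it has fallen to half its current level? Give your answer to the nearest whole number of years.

roughly 24 years

The rule works in reverse for decay: 72/3 ≈ 24.00 years to halve.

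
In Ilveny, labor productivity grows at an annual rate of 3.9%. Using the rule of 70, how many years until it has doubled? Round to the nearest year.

roughly 18 years

70/3.9 ≈ 17.95, so it doubles roughly every 18 years.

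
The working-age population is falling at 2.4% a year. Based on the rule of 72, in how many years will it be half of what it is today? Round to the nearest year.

Falling at 2.4%, it halves about every 72/2.4 = 30.00 years.

around 30 years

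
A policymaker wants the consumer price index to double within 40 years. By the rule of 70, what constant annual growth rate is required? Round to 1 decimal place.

1.8%

70 / 40 ≈ 1.75, so about 1.8% annually.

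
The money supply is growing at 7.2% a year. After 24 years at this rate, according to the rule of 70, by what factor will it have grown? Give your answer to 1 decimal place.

Doubling time ≈ 70/7.2 = 9.72 years.
24 years / 9.72 ≈ 2.47 doublings → factor 2^2.47 ≈ 5.5.

roughly 5.5 times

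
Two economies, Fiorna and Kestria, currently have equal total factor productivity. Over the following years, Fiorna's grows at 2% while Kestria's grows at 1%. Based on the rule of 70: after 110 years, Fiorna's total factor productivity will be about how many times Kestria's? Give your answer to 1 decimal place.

Fiorna pulls ahead at 1 pp per year, so the ratio doubles every 70/1 ≈ 70.00 years.
In 110 years that's 1.57 doublings: 2^1.57 ≈ 3.0.

about 3.0 times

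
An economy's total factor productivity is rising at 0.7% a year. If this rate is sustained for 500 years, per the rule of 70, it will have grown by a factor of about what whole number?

Doubling time ≈ 70/0.7 = 100.00 years.
500/100.00 ≈ 5 doublings, so about 2^5 = 32×.

around 32 times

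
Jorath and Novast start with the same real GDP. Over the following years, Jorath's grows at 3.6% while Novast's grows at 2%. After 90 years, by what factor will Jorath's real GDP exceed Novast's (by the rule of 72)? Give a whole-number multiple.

Only the 1.6-point difference matters.
72/1.6 ≈ 45.00 years per doubling of the ratio; 90 years gives 2.00 doublings, so ≈ 4×.

roughly 4 times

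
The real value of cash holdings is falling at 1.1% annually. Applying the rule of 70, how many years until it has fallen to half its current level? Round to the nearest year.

Halving time ≈ 70 / 1.1 = 63.64 → 64 years.

approximately 64 years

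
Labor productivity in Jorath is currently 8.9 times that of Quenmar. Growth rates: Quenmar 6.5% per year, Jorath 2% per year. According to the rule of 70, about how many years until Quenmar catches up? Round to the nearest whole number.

49 years

Quenmar gains on Jorath at 6.5% − 2% = 4.5 points a year.
At that relative rate the gap halves every 70/4.5 ≈ 15.56 years.
An 8.9 times gap takes log₂(8.9) ≈ 3.15 halvings to close: 3.15 × 15.56 ≈ 49 years.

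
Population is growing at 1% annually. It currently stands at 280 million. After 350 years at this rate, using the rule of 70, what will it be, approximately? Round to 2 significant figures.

about 9000 million

It doubles every 70/1 ≈ 70.00 years, so 350 years is 5.00 doublings.
2^5.00 ≈ 32.00; 280 × 32.00 ≈ 9000 million.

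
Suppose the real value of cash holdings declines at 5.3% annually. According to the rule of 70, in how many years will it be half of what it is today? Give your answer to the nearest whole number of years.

Falling at 5.3%, it halves about every 70/5.3 = 13.21 years.

≈ 13 years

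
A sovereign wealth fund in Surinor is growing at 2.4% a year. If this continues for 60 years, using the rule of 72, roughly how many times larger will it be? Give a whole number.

72/2.4 ≈ 30.00 years per doubling.
60 years fits 2 doublings: 2^2 = 4.

roughly 4 times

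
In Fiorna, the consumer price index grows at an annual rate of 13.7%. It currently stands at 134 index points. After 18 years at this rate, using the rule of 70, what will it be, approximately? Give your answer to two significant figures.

It doubles every 70/13.7 ≈ 5.11 years, so 18 years is 3.52 doublings.
2^3.52 ≈ 11.47; 134 × 11.47 ≈ 1500 index points.

about 1500 index points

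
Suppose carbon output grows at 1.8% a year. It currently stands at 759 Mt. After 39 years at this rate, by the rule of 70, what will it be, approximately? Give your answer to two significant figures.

It doubles every 70/1.8 ≈ 38.89 years, so 39 years is 1.00 doublings.
2^1.00 ≈ 2.00; 759 × 2.00 ≈ 1500 Mt.

around 1500 Mt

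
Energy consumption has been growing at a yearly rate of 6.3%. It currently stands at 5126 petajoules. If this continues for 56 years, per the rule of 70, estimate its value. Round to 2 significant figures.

It doubles every 70/6.3 ≈ 11.11 years, so 56 years is 5.04 doublings.
2^5.04 ≈ 32.90; 5126 × 32.90 ≈ 170000 petajoules.

approximately 170000 petajoules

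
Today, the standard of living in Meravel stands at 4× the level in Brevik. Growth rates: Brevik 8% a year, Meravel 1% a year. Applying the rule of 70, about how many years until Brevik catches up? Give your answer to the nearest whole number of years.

The growth-rate gap is 8% − 1% = 7 percentage points.
So the ratio between them halves every 70/7 ≈ 10.00 years.
A 4× gap closes after 2 halvings: 2 × 10.00 ≈ 20 years.

20 years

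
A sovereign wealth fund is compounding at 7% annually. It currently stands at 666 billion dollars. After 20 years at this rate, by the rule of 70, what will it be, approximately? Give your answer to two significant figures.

roughly 2700 billion dollars

It doubles every 70/7 ≈ 10.00 years, so 20 years is 2.00 doublings.
2^2.00 ≈ 4.00; 666 × 4.00 ≈ 2700 billion dollars.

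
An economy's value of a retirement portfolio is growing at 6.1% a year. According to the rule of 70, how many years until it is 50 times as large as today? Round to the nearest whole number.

At 6.1% it doubles every 70/6.1 ≈ 11.48 years.
50× is log₂ 50 ≈ 5.64 doublings, so ≈ 5.64 × 11.48 = 65 years.

roughly 65 years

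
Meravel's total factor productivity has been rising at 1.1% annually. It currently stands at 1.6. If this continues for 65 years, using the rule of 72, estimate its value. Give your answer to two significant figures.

≈ 3.2

Doubling time ≈ 72/1.1 = 65.45 years.
65 years is 65/65.45 ≈ 0.99 doublings, a factor of 2^0.99 ≈ 1.99.
1.6 × 1.99 ≈ 3.2.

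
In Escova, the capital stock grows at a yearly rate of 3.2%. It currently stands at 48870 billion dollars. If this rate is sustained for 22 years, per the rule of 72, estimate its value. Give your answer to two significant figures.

around 96000 billion dollars

It doubles every 72/3.2 ≈ 22.50 years, so 22 years is 0.98 doublings.
2^0.98 ≈ 1.97; 48870 × 1.97 ≈ 96000 billion dollars.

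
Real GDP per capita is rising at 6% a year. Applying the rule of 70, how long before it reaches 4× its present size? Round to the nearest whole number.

One doubling takes 70/6 = 11.67 years.
4 = 2^2, so 2 doublings → 23 years.

about 23 years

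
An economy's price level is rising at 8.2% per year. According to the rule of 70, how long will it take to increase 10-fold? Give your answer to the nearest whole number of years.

Doubling time ≈ 70/8.2 = 8.54 years.
10× is log₂ 10 ≈ 3.32 doublings, so ≈ 3.32 × 8.54 = 28 years.

about 28 years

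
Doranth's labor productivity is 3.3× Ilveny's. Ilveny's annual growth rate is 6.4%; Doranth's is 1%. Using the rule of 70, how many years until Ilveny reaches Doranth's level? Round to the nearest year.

around 22 years

The growth-rate gap is 6.4% − 1% = 5.4 percentage points.
So the ratio between them halves every 70/5.4 ≈ 12.96 years.
A 3.3× gap takes log₂(3.3) ≈ 1.72 halvings to close: 1.72 × 12.96 ≈ 22 years.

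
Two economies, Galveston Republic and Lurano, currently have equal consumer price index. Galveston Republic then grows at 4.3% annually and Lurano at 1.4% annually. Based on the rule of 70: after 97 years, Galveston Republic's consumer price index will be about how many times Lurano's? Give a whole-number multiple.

Only the 2.9-point difference matters.
70/2.9 ≈ 24.14 years per doubling of the ratio; 97 years gives 4.02 doublings, so ≈ 16×.

around 16 times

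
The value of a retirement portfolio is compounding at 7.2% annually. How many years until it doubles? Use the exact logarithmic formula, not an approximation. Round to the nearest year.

t = ln(2) / ln(1 + 0.072) = 0.6931 / 0.069526 ≈ 9.97.
≈ 10 years.

10 years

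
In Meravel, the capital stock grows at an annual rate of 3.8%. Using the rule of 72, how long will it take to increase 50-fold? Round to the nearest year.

At 3.8% it doubles every 72/3.8 ≈ 18.95 years.
Reaching 50× takes log₂(50) ≈ 5.64 doublings.
5.64 × 18.95 ≈ 107 years.

about 107 years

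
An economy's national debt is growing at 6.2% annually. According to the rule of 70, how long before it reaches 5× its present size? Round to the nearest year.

approximately 26 years

One doubling takes 70/6.2 = 11.29 years.
Reaching 5× takes log₂(5) ≈ 2.32 doublings.
2.32 × 11.29 ≈ 26 years.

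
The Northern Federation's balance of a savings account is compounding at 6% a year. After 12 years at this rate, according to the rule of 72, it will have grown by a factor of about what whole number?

At 6% one doubling takes ≈ 12.00 years; 12 years is 1 of them, so ×2.

approximately 2 times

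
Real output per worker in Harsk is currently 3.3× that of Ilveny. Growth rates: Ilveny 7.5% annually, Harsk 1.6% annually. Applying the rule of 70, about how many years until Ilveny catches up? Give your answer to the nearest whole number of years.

20 years

What matters is the difference: 5.9 pp.
Rule of 70 on the gap: the ratio halves every 70/5.9 ≈ 11.86 years.
A 3.3× gap takes log₂(3.3) ≈ 1.72 halvings to close: 1.72 × 11.86 ≈ 20 years.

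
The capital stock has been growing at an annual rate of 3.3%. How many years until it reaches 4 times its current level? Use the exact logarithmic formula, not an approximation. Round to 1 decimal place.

t = ln(4) / ln(1 + 0.033) = 1.3863 / 0.032467 ≈ 42.70.

42.7 years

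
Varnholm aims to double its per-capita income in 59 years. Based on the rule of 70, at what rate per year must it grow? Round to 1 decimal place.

about 1.2% per year

70 / 59 ≈ 1.19, so about 1.2% per year.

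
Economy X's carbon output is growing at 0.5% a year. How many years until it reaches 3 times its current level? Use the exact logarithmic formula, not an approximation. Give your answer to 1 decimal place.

220.3 years

t = ln(3) / ln(1 + 0.005) = 1.0986 / 0.004988 ≈ 220.25.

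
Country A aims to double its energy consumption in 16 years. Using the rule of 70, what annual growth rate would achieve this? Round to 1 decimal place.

approximately 4.4%

70 / 16 ≈ 4.38, so about 4.4% annually.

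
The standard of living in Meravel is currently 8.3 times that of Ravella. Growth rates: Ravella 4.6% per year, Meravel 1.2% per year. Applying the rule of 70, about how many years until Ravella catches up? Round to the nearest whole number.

≈ 63 years

The growth-rate gap is 4.6% − 1.2% = 3.4 percentage points.
So the ratio between them halves every 70/3.4 ≈ 20.59 years.
An 8.3 times gap takes log₂(8.3) ≈ 3.05 halvings to close: 3.05 × 20.59 ≈ 63 years.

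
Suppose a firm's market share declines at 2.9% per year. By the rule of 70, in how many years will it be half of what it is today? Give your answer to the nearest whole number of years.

24 years

The rule works in reverse for decay: 70/2.9 ≈ 24.14 years to halve.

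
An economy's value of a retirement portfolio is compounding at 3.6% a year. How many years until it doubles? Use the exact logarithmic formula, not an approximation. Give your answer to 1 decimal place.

19.6 years

t = ln(2) / ln(1 + 0.036) = 0.6931 / 0.035367 ≈ 19.60.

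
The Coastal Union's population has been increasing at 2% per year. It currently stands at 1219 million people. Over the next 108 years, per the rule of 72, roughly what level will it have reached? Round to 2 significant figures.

Doubling time ≈ 72/2 = 36.00 years.
108 years is 108/36.00 ≈ 3.00 doublings, a factor of 2^3.00 ≈ 8.00.
1219 × 8.00 ≈ 9800 million people.

roughly 9800 million people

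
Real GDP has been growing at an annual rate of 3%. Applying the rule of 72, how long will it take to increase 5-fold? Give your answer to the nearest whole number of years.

Doubling time ≈ 72/3 = 24.00 years.
Reaching 5× takes log₂(5) ≈ 2.32 doublings.
2.32 × 24.00 ≈ 56 years.

roughly 56 years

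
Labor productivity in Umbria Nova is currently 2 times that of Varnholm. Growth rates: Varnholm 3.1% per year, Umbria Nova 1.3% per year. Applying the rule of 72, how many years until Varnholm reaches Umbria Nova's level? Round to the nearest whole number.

What matters is the difference: 1.8 pp.
Rule of 72 on the gap: the ratio halves every 72/1.8 ≈ 40.00 years.
A 2 times gap closes after 1 halving: 1 × 40.00 ≈ 40 years.

about 40 years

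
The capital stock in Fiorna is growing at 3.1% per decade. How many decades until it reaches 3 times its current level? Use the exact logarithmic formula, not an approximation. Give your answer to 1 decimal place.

t = ln(3) / ln(1 + 0.031) = 1.0986 / 0.030529 ≈ 35.99.

36.0 decades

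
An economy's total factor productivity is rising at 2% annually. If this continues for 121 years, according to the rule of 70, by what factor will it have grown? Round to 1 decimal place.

11.0 times

Doubles every ≈ 35.00 years (70/2).
121 years is 3.46 doublings; 2^3.46 ≈ 11.0×.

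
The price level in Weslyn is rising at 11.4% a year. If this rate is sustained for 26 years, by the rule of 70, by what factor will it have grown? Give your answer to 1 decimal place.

approximately 18.8 times

Doubles every ≈ 6.14 years (70/11.4).
26 years is 4.23 doublings; 2^4.23 ≈ 18.8×.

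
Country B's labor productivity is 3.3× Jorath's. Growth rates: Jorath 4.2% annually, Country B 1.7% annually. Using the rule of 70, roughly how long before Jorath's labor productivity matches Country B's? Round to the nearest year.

roughly 48 years

Jorath gains on Country B at 4.2% − 1.7% = 2.5 points a year.
At that relative rate the gap halves every 70/2.5 ≈ 28.00 years.
A 3.3× gap takes log₂(3.3) ≈ 1.72 halvings to close: 1.72 × 28.00 ≈ 48 years.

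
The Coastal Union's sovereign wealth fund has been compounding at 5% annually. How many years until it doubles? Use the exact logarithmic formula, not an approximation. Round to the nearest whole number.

14 years

t = ln(2) / ln(1 + 0.05) = 0.6931 / 0.048790 ≈ 14.21.
≈ 14 years.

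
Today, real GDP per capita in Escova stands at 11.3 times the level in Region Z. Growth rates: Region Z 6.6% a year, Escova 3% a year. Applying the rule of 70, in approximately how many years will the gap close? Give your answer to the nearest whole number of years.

What matters is the difference: 3.6 pp.
Rule of 70 on the gap: the ratio halves every 70/3.6 ≈ 19.44 years.
An 11.3 times gap takes log₂(11.3) ≈ 3.50 halvings to close: 3.50 × 19.44 ≈ 68 years.

68 years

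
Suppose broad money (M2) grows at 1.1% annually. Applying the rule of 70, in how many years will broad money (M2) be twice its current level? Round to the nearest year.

At 1.1%, doubling takes about 70/1.1 = 63.64 years.

≈ 64 years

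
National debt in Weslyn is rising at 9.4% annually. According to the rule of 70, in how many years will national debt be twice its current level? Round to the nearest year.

≈ 7 years

70/9.4 ≈ 7.45, so it doubles roughly every 7 years.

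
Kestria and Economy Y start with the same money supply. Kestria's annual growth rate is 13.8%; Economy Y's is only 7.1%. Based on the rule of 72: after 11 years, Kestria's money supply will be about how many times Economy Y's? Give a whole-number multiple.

Kestria pulls ahead at 6.7 pp per year, so the ratio doubles every 72/6.7 ≈ 10.75 years.
In 11 years that's 1.02 doublings: 2^1.02 ≈ 2.

≈ 2 times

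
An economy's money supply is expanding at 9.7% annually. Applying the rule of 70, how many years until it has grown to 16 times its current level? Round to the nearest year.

≈ 29 years

At 9.7% it doubles every 70/9.7 ≈ 7.22 years.
Getting to 16× needs 4 doublings: 4 × 7.22 ≈ 29 years.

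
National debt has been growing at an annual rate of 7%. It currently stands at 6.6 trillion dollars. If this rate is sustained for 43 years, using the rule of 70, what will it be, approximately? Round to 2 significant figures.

Doubling time ≈ 70/7 = 10.00 years.
43 years is 43/10.00 ≈ 4.30 doublings, a factor of 2^4.30 ≈ 19.70.
6.6 × 19.70 ≈ 130 trillion dollars.

roughly 130 trillion dollars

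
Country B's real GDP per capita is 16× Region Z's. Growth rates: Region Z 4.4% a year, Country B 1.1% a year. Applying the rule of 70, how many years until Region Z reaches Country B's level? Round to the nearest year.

roughly 85 years

The growth-rate gap is 4.4% − 1.1% = 3.3 percentage points.
So the ratio between them halves every 70/3.3 ≈ 21.21 years.
A 16× gap closes after 4 halvings: 4 × 21.21 ≈ 85 years.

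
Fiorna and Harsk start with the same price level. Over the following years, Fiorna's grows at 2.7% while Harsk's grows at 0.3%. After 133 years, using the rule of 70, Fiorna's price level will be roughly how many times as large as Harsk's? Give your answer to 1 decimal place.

Fiorna pulls ahead at 2.4 pp per year, so the ratio doubles every 70/2.4 ≈ 29.17 years.
In 133 years that's 4.56 doublings: 2^4.56 ≈ 23.6.

roughly 23.6 times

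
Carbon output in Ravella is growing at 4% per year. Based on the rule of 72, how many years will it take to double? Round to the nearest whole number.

Doubling time ≈ 72 / 4 = 18.00 years.

around 18 years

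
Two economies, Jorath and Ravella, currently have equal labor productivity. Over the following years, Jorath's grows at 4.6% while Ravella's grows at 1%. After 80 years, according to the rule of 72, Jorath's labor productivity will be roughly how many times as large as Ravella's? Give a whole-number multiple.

around 16 times

Only the 3.6-point difference matters.
72/3.6 ≈ 20.00 years per doubling of the ratio; 80 years gives 4.00 doublings, so ≈ 16×.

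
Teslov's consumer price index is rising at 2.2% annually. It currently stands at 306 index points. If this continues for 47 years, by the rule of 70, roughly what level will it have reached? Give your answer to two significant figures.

roughly 850 index points

It doubles every 70/2.2 ≈ 31.82 years, so 47 years is 1.48 doublings.
2^1.48 ≈ 2.79; 306 × 2.79 ≈ 850 index points.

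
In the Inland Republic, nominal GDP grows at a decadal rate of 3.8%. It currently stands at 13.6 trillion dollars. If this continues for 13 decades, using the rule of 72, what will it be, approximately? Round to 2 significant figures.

Doubling time ≈ 72/3.8 = 18.95 decades.
13 decades is 13/18.95 ≈ 0.69 doublings, a factor of 2^0.69 ≈ 1.61.
13.6 × 1.61 ≈ 22 trillion dollars.

about 22 trillion dollars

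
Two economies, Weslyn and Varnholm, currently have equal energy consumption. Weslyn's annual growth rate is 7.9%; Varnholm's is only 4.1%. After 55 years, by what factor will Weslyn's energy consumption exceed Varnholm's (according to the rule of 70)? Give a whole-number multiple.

≈ 8 times

Only the 3.8-point difference matters.
70/3.8 ≈ 18.42 years per doubling of the ratio; 55 years gives 2.99 doublings, so ≈ 8×.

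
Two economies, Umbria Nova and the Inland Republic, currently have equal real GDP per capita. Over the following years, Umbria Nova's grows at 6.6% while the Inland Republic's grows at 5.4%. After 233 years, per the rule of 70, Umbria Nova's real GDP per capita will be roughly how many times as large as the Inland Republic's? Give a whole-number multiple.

16 times

Rate gap = 6.6% − 5.4% = 1.2 points.
The ratio doubles every 70/1.2 ≈ 58.33 years.
233/58.33 ≈ 3.99 doublings → ratio ≈ 2^3.99 ≈ 16.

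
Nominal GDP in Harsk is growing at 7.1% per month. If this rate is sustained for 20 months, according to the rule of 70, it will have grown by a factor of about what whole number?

At 7.1% one doubling takes ≈ 9.86 months; 20 months is 2 of them, so ×4.

about 4 times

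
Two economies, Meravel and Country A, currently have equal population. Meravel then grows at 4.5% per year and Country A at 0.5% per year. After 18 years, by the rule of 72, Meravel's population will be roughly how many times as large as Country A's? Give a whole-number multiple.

Rate gap = 4.5% − 0.5% = 4 points.
The ratio doubles every 72/4 ≈ 18.00 years.
18/18.00 ≈ 1.00 doublings → ratio ≈ 2^1.00 ≈ 2.

≈ 2 times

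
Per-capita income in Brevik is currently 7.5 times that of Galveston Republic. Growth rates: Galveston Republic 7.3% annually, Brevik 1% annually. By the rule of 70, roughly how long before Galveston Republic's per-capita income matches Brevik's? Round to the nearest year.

32 years

What matters is the difference: 6.3 pp.
Rule of 70 on the gap: the ratio halves every 70/6.3 ≈ 11.11 years.
A 7.5 times gap takes log₂(7.5) ≈ 2.91 halvings to close: 2.91 × 11.11 ≈ 32 years.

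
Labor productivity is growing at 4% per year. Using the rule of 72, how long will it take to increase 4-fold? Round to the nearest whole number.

≈ 36 years

Doubling time ≈ 72/4 = 18.00 years.
4× is 2 doublings, so 2 × 18.00 ≈ 36 years.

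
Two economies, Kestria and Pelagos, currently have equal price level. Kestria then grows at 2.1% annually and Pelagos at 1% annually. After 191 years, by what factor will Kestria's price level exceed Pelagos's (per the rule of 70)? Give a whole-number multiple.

Kestria pulls ahead at 1.1 pp per year, so the ratio doubles every 70/1.1 ≈ 63.64 years.
In 191 years that's 3.00 doublings: 2^3.00 ≈ 8.

8 times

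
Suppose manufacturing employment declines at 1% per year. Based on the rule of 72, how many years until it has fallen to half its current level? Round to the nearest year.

about 72 years

The rule works in reverse for decay: 72/1 ≈ 72.00 years to halve.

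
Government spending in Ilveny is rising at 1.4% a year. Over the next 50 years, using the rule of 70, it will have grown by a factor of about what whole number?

approximately 2 times

At 1.4% one doubling takes ≈ 50.00 years; 50 years is 1 of them, so ×2.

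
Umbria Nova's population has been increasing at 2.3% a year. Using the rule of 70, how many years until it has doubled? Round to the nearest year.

about 30 years

Doubling time ≈ 70 / 2.3 = 30.43 years.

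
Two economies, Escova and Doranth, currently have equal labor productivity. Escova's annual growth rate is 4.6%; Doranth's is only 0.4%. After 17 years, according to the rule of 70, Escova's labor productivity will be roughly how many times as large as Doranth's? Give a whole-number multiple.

roughly 2 times

Rate gap = 4.6% − 0.4% = 4.2 points.
The ratio doubles every 70/4.2 ≈ 16.67 years.
17/16.67 ≈ 1.02 doublings → ratio ≈ 2^1.02 ≈ 2.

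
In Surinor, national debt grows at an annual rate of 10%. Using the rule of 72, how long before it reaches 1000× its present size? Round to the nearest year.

Doubling time ≈ 72/10 = 7.20 years.
Reaching 1000× takes log₂(1000) ≈ 9.97 doublings.
9.97 × 7.20 ≈ 72 years.

approximately 72 years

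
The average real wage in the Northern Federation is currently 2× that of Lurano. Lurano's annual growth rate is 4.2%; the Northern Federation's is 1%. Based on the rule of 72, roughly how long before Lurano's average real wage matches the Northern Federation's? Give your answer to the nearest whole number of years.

approximately 23 years

Lurano gains on the Northern Federation at 4.2% − 1% = 3.2 points a year.
At that relative rate the gap halves every 72/3.2 ≈ 22.50 years.
A 2× gap closes after 1 halving: 1 × 22.50 ≈ 23 years.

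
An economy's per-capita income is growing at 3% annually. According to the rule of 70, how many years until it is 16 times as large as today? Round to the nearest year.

At 3% it doubles every 70/3 ≈ 23.33 years.
Getting to 16× needs 4 doublings: 4 × 23.33 ≈ 93 years.

around 93 years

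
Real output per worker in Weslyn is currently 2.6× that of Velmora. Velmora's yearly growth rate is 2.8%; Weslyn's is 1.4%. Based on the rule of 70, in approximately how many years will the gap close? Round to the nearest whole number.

around 69 years

What matters is the difference: 1.4 pp.
Rule of 70 on the gap: the ratio halves every 70/1.4 ≈ 50.00 years.
A 2.6× gap takes log₂(2.6) ≈ 1.38 halvings to close: 1.38 × 50.00 ≈ 69 years.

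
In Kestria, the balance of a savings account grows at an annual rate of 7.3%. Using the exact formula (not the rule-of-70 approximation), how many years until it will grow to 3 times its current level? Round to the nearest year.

t = ln(3) / ln(1 + 0.073) = 1.0986 / 0.070458 ≈ 15.59.
≈ 16 years.

16 years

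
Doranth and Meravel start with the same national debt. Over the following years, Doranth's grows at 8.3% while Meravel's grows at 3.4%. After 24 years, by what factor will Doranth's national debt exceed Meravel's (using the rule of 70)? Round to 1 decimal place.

Only the 4.9-point difference matters.
70/4.9 ≈ 14.29 years per doubling of the ratio; 24 years gives 1.68 doublings, so ≈ 3.2×.

approximately 3.2 times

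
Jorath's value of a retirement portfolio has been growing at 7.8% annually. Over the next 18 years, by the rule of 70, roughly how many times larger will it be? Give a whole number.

about 4 times

70/7.8 ≈ 8.97 years per doubling.
18 years fits 2 doublings: 2^2 = 4.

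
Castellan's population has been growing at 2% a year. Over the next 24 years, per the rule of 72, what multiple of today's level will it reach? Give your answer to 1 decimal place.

Doubling time ≈ 72/2 = 36.00 years.
24 years / 36.00 ≈ 0.67 doublings → factor 2^0.67 ≈ 1.6.

roughly 1.6 times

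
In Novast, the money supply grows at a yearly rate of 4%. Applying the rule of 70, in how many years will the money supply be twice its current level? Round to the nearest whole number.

70/4 ≈ 17.50, so it doubles roughly every 18 years.

18 years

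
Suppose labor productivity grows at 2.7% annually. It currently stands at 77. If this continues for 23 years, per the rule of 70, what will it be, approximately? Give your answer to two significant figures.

about 140

It doubles every 70/2.7 ≈ 25.93 years, so 23 years is 0.89 doublings.
2^0.89 ≈ 1.85; 77 × 1.85 ≈ 140.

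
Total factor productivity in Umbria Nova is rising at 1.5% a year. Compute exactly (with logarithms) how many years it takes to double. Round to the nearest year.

t = ln(2) / ln(1 + 0.015) = 0.6931 / 0.014889 ≈ 46.55.
≈ 47 years.

47 years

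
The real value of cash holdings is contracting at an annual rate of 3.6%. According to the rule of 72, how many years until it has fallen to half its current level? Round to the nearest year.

Falling at 3.6%, it halves about every 72/3.6 = 20.00 years.

roughly 20 years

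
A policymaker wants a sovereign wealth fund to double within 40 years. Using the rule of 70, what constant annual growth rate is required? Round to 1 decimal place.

70 / 40 ≈ 1.75, so about 1.8% a year.

≈ 1.8% a year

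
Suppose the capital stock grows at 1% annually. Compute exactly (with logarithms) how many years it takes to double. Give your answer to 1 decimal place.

t = ln(2) / ln(1 + 0.01) = 0.6931 / 0.009950 ≈ 69.66.

69.7 years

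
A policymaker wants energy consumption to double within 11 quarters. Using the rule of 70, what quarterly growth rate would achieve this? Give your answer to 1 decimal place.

approximately 6.4%

70 / 11 ≈ 6.36, so about 6.4% per quarter.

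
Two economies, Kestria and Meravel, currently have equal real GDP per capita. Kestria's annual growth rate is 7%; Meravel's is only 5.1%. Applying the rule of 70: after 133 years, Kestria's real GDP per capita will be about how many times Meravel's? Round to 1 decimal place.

around 12.2 times

Only the 1.9-point difference matters.
70/1.9 ≈ 36.84 years per doubling of the ratio; 133 years gives 3.61 doublings, so ≈ 12.2×.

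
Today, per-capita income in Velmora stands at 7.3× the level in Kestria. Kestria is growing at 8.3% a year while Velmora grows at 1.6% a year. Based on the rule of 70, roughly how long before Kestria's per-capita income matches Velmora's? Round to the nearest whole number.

around 30 years

What matters is the difference: 6.7 pp.
Rule of 70 on the gap: the ratio halves every 70/6.7 ≈ 10.45 years.
A 7.3× gap takes log₂(7.3) ≈ 2.87 halvings to close: 2.87 × 10.45 ≈ 30 years.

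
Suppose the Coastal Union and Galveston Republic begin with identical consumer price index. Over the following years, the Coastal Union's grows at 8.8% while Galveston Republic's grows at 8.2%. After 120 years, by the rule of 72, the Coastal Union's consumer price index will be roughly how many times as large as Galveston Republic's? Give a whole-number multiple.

Only the 0.6-point difference matters.
72/0.6 ≈ 120.00 years per doubling of the ratio; 120 years gives 1.00 doublings, so ≈ 2×.

about 2 times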